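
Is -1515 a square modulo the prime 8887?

(-1515/8887)
  = (7372/8887)    [-1515 ≡ 7372 mod 8887]
  = (1843/8887)    [8887 ≡ 7 mod 8 ⇒ (2/8887)^2 = +1]
  = -(8887/1843)    [QR: both ≡ 3 mod 4, sign flips]
  = -(1515/1843)    [8887 ≡ 1515 mod 1843]
  = (1843/1515)    [QR: both ≡ 3 mod 4, sign flips]
  = (328/1515)    [1843 ≡ 328 mod 1515]
  = -(41/1515)    [1515 ≡ 3 mod 8 ⇒ (2/1515)^3 = -1]
  = -(1515/41)    [QR: 41 ≡ 1 mod 4, sign kept]
  = -(39/41)    [1515 ≡ 39 mod 41]
  = -(41/39)    [QR: 41 ≡ 1 mod 4, sign kept]
  = -(2/39)    [41 ≡ 2 mod 39]
  = -(1/39)    [39 ≡ 7 mod 8 ⇒ (2/39) = +1]
  = -1    [(1/39) = 1]
The Legendre symbol is -1, so x^2 ≡ -1515 (mod 8887) has no solution.

no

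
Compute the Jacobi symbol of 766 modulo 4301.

Factor out 2: 766 = 2·383. Since 4301 ≡ 5 (mod 8), (2/4301) = -1. Now have -(383/4301).
4301 ≡ 1 (mod 4), so quadratic reciprocity gives (383/4301) = (4301/383). Reduce: 4301 ≡ 88 (mod 383). Now have -(88/383).
Factor out 2: 88 = 2^3·11. Since 383 ≡ 7 (mod 8), (2/383) = +1, and (2/383)^3 = +1. Now have -(11/383).
Both 11 ≡ 3 and 383 ≡ 3 (mod 4), so reciprocity gives (11/383) = -(383/11). Reduce: 383 ≡ 9 (mod 11). Now have (9/11).
9 ≡ 1 (mod 4), so quadratic reciprocity gives (9/11) = (11/9). Reduce: 11 ≡ 2 (mod 9). Now have (2/9).
Factor out 2: 2 = 2. Since 9 ≡ 1 (mod 8), (2/9) = +1. Now have (1/9).
(1/9) = 1. Collecting the sign factors: 1.

1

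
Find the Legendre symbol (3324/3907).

(3324/3907)
  = (831/3907)    [3907 ≡ 3 mod 8 ⇒ (2/3907)^2 = +1]
  = -(3907/831)    [QR: both ≡ 3 mod 4, sign flips]
  = -(583/831)    [3907 ≡ 583 mod 831]
  = (831/583)    [QR: both ≡ 3 mod 4, sign flips]
  = (248/583)    [831 ≡ 248 mod 583]
  = (31/583)    [583 ≡ 7 mod 8 ⇒ (2/583)^3 = +1]
  = -(583/31)    [QR: both ≡ 3 mod 4, sign flips]
  = -(25/31)    [583 ≡ 25 mod 31]
  = -(31/25)    [QR: 25 ≡ 1 mod 4, sign kept]
  = -(6/25)    [31 ≡ 6 mod 25]
  = -(3/25)    [25 ≡ 1 mod 8 ⇒ (2/25) = +1]
  = -(25/3)    [QR: 25 ≡ 1 mod 4, sign kept]
  = -(1/3)    [25 ≡ 1 mod 3]
  = -1    [(1/3) = 1]

-1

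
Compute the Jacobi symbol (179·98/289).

By multiplicativity, (179·98/289) = (179/289)·(98/289).
First factor (179/289):
289 ≡ 1 (mod 4), so quadratic reciprocity gives (179/289) = (289/179). Reduce: 289 ≡ 110 (mod 179). Now have (110/179).
Factor out 2: 110 = 2·55. Since 179 ≡ 3 (mod 8), (2/179) = -1. Now have -(55/179).
Both 55 ≡ 3 and 179 ≡ 3 (mod 4), so reciprocity gives (55/179) = -(179/55). Reduce: 179 ≡ 14 (mod 55). Now have (14/55).
Factor out 2: 14 = 2·7. Since 55 ≡ 7 (mod 8), (2/55) = +1. Now have (7/55).
Both 7 ≡ 3 and 55 ≡ 3 (mod 4), so reciprocity gives (7/55) = -(55/7). Reduce: 55 ≡ 6 (mod 7). Now have -(6/7).
Factor out 2: 6 = 2·3. Since 7 ≡ 7 (mod 8), (2/7) = +1. Now have -(3/7).
Both 3 ≡ 3 and 7 ≡ 3 (mod 4), so reciprocity gives (3/7) = -(7/3). Reduce: 7 ≡ 1 (mod 3). Now have (1/3).
(1/3) = 1. Collecting the sign factors: 1.
Second factor (98/289):
Factor out 2: 98 = 2·49. Since 289 ≡ 1 (mod 8), (2/289) = +1. Now have (49/289).
49 ≡ 1 (mod 4), so quadratic reciprocity gives (49/289) = (289/49). Reduce: 289 ≡ 44 (mod 49). Now have (44/49).
Factor out 2: 44 = 2^2·11. Since 49 ≡ 1 (mod 8), (2/49) = +1, and (2/49)^2 = +1. Now have (11/49).
49 ≡ 1 (mod 4), so quadratic reciprocity gives (11/49) = (49/11). Reduce: 49 ≡ 5 (mod 11). Now have (5/11).
5 ≡ 1 (mod 4), so quadratic reciprocity gives (5/11) = (11/5). Reduce: 11 ≡ 1 (mod 5). Now have (1/5).
(1/5) = 1. Collecting the sign factors: 1.
Product: (1)·(1) = 1.

1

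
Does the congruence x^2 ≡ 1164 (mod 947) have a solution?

no

Reduce the numerator: 1164 ≡ 217 (mod 947), so (1164|947) = (217|947).
217 ≡ 1 (mod 4), so quadratic reciprocity gives (217|947) = (947|217). Reduce: 947 ≡ 79 (mod 217). Now have (79|217).
217 ≡ 1 (mod 4), so quadratic reciprocity gives (79|217) = (217|79). Reduce: 217 ≡ 59 (mod 79). Now have (59|79).
Both 59 ≡ 3 and 79 ≡ 3 (mod 4), so reciprocity gives (59|79) = -(79|59). Reduce: 79 ≡ 20 (mod 59). Now have -(20|59).
Factor out 2: 20 = 2^2·5. Since 59 ≡ 3 (mod 8), (2|59) = -1, and (2|59)^2 = +1. Now have -(5|59).
5 ≡ 1 (mod 4), so quadratic reciprocity gives (5|59) = (59|5). Reduce: 59 ≡ 4 (mod 5). Now have -(4|5).
Factor out 2: 4 = 2^2. Since 5 ≡ 5 (mod 8), (2|5) = -1, and (2|5)^2 = +1. Now have -(1|5).
(1|5) = 1. Collecting the sign factors: -1.
The Legendre symbol is -1, so x^2 ≡ 1164 (mod 947) has no solution.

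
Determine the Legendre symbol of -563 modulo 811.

(-563 / 811)
  = -(563 / 811)    [811 ≡ 3 mod 4 ⇒ (-1 / 811) = -1]
  = (811 / 563)    [QR: both ≡ 3 mod 4, sign flips]
  = (248 / 563)    [811 ≡ 248 mod 563]
  = -(31 / 563)    [563 ≡ 3 mod 8 ⇒ (2 / 563)^3 = -1]
  = (563 / 31)    [QR: both ≡ 3 mod 4, sign flips]
  = (5 / 31)    [563 ≡ 5 mod 31]
  = (31 / 5)    [QR: 5 ≡ 1 mod 4, sign kept]
  = (1 / 5)    [31 ≡ 1 mod 5]
  = 1    [(1 / 5) = 1]

1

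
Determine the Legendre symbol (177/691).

(177/691)
  = (691/177)    [QR: 177 ≡ 1 mod 4, sign kept]
  = (160/177)    [691 ≡ 160 mod 177]
  = (5/177)    [177 ≡ 1 mod 8 ⇒ (2/177)^5 = +1]
  = (177/5)    [QR: 5 ≡ 1 mod 4, sign kept]
  = (2/5)    [177 ≡ 2 mod 5]
  = -(1/5)    [5 ≡ 5 mod 8 ⇒ (2/5) = -1]
  = -1    [(1/5) = 1]

-1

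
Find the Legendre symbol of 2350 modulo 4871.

1

Factor out 2: 2350 = 2·1175. Since 4871 ≡ 7 (mod 8), (2/4871) = +1. Now have (1175/4871).
Both 1175 ≡ 3 and 4871 ≡ 3 (mod 4), so reciprocity gives (1175/4871) = -(4871/1175). Reduce: 4871 ≡ 171 (mod 1175). Now have -(171/1175).
Both 171 ≡ 3 and 1175 ≡ 3 (mod 4), so reciprocity gives (171/1175) = -(1175/171). Reduce: 1175 ≡ 149 (mod 171). Now have (149/171).
149 ≡ 1 (mod 4), so quadratic reciprocity gives (149/171) = (171/149). Reduce: 171 ≡ 22 (mod 149). Now have (22/149).
Factor out 2: 22 = 2·11. Since 149 ≡ 5 (mod 8), (2/149) = -1. Now have -(11/149).
149 ≡ 1 (mod 4), so quadratic reciprocity gives (11/149) = (149/11). Reduce: 149 ≡ 6 (mod 11). Now have -(6/11).
Factor out 2: 6 = 2·3. Since 11 ≡ 3 (mod 8), (2/11) = -1. Now have (3/11).
Both 3 ≡ 3 and 11 ≡ 3 (mod 4), so reciprocity gives (3/11) = -(11/3). Reduce: 11 ≡ 2 (mod 3). Now have -(2/3).
Factor out 2: 2 = 2. Since 3 ≡ 3 (mod 8), (2/3) = -1. Now have (1/3).
(1/3) = 1. Collecting the sign factors: 1.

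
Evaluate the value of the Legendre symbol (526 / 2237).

-1

Factor out 2: 526 = 2·263. Since 2237 ≡ 5 (mod 8), (2 / 2237) = -1. Now have -(263 / 2237).
2237 ≡ 1 (mod 4), so quadratic reciprocity gives (263 / 2237) = (2237 / 263). Reduce: 2237 ≡ 133 (mod 263). Now have -(133 / 263).
133 ≡ 1 (mod 4), so quadratic reciprocity gives (133 / 263) = (263 / 133). Reduce: 263 ≡ 130 (mod 133). Now have -(130 / 133).
Factor out 2: 130 = 2·65. Since 133 ≡ 5 (mod 8), (2 / 133) = -1. Now have (65 / 133).
65 ≡ 1 (mod 4), so quadratic reciprocity gives (65 / 133) = (133 / 65). Reduce: 133 ≡ 3 (mod 65). Now have (3 / 65).
65 ≡ 1 (mod 4), so quadratic reciprocity gives (3 / 65) = (65 / 3). Reduce: 65 ≡ 2 (mod 3). Now have (2 / 3).
Factor out 2: 2 = 2. Since 3 ≡ 3 (mod 8), (2 / 3) = -1. Now have -(1 / 3).
(1 / 3) = 1. Collecting the sign factors: -1.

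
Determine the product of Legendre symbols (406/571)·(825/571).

By multiplicativity, (406·825/571) = (406/571)·(825/571).
First factor (406/571):
(406/571)
  = -(203/571)    [571 ≡ 3 mod 8 ⇒ (2/571) = -1]
  = (571/203)    [QR: both ≡ 3 mod 4, sign flips]
  = (165/203)    [571 ≡ 165 mod 203]
  = (203/165)    [QR: 165 ≡ 1 mod 4, sign kept]
  = (38/165)    [203 ≡ 38 mod 165]
  = -(19/165)    [165 ≡ 5 mod 8 ⇒ (2/165) = -1]
  = -(165/19)    [QR: 165 ≡ 1 mod 4, sign kept]
  = -(13/19)    [165 ≡ 13 mod 19]
  = -(19/13)    [QR: 13 ≡ 1 mod 4, sign kept]
  = -(6/13)    [19 ≡ 6 mod 13]
  = (3/13)    [13 ≡ 5 mod 8 ⇒ (2/13) = -1]
  = (13/3)    [QR: 13 ≡ 1 mod 4, sign kept]
  = (1/3)    [13 ≡ 1 mod 3]
  = 1    [(1/3) = 1]
Second factor (825/571):
(825/571)
  = (254/571)    [825 ≡ 254 mod 571]
  = -(127/571)    [571 ≡ 3 mod 8 ⇒ (2/571) = -1]
  = (571/127)    [QR: both ≡ 3 mod 4, sign flips]
  = (63/127)    [571 ≡ 63 mod 127]
  = -(127/63)    [QR: both ≡ 3 mod 4, sign flips]
  = -(1/63)    [127 ≡ 1 mod 63]
  = -1    [(1/63) = 1]
Product: (1)·(-1) = -1.

-1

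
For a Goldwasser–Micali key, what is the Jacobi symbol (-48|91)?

Reduce the numerator: -48 ≡ 43 (mod 91), so (-48|91) = (43|91).
Both 43 ≡ 3 and 91 ≡ 3 (mod 4), so reciprocity gives (43|91) = -(91|43). Reduce: 91 ≡ 5 (mod 43). Now have -(5|43).
5 ≡ 1 (mod 4), so quadratic reciprocity gives (5|43) = (43|5). Reduce: 43 ≡ 3 (mod 5). Now have -(3|5).
5 ≡ 1 (mod 4), so quadratic reciprocity gives (3|5) = (5|3). Reduce: 5 ≡ 2 (mod 3). Now have -(2|3).
Factor out 2: 2 = 2. Since 3 ≡ 3 (mod 8), (2|3) = -1. Now have (1|3).
(1|3) = 1. Collecting the sign factors: 1.

1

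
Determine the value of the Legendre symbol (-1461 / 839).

Pull out -1: (-1461 / 839) = (-1 / 839)·(1461 / 839). Since 839 ≡ 3 (mod 4), (-1 / 839) = -1. Now have -(1461 / 839).
Reduce the numerator: 1461 ≡ 622 (mod 839), so (1461 / 839) = (622 / 839).
Factor out 2: 622 = 2·311. Since 839 ≡ 7 (mod 8), (2 / 839) = +1. Now have -(311 / 839).
Both 311 ≡ 3 and 839 ≡ 3 (mod 4), so reciprocity gives (311 / 839) = -(839 / 311). Reduce: 839 ≡ 217 (mod 311). Now have (217 / 311).
217 ≡ 1 (mod 4), so quadratic reciprocity gives (217 / 311) = (311 / 217). Reduce: 311 ≡ 94 (mod 217). Now have (94 / 217).
Factor out 2: 94 = 2·47. Since 217 ≡ 1 (mod 8), (2 / 217) = +1. Now have (47 / 217).
217 ≡ 1 (mod 4), so quadratic reciprocity gives (47 / 217) = (217 / 47). Reduce: 217 ≡ 29 (mod 47). Now have (29 / 47).
29 ≡ 1 (mod 4), so quadratic reciprocity gives (29 / 47) = (47 / 29). Reduce: 47 ≡ 18 (mod 29). Now have (18 / 29).
Factor out 2: 18 = 2·9. Since 29 ≡ 5 (mod 8), (2 / 29) = -1. Now have -(9 / 29).
9 ≡ 1 (mod 4), so quadratic reciprocity gives (9 / 29) = (29 / 9). Reduce: 29 ≡ 2 (mod 9). Now have -(2 / 9).
Factor out 2: 2 = 2. Since 9 ≡ 1 (mod 8), (2 / 9) = +1. Now have -(1 / 9).
(1 / 9) = 1. Collecting the sign factors: -1.

-1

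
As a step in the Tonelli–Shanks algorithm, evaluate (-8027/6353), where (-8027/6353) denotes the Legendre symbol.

(-8027/6353)
  = (4679/6353)    [-8027 ≡ 4679 mod 6353]
  = (6353/4679)    [QR: 6353 ≡ 1 mod 4, sign kept]
  = (1674/4679)    [6353 ≡ 1674 mod 4679]
  = (837/4679)    [4679 ≡ 7 mod 8 ⇒ (2/4679) = +1]
  = (4679/837)    [QR: 837 ≡ 1 mod 4, sign kept]
  = (494/837)    [4679 ≡ 494 mod 837]
  = -(247/837)    [837 ≡ 5 mod 8 ⇒ (2/837) = -1]
  = -(837/247)    [QR: 837 ≡ 1 mod 4, sign kept]
  = -(96/247)    [837 ≡ 96 mod 247]
  = -(3/247)    [247 ≡ 7 mod 8 ⇒ (2/247)^5 = +1]
  = (247/3)    [QR: both ≡ 3 mod 4, sign flips]
  = (1/3)    [247 ≡ 1 mod 3]
  = 1    [(1/3) = 1]

1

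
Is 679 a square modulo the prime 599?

yes

Reduce the numerator: 679 ≡ 80 (mod 599), so (679/599) = (80/599).
Factor out 2: 80 = 2^4·5. Since 599 ≡ 7 (mod 8), (2/599) = +1, and (2/599)^4 = +1. Now have (5/599).
5 ≡ 1 (mod 4), so quadratic reciprocity gives (5/599) = (599/5). Reduce: 599 ≡ 4 (mod 5). Now have (4/5).
Factor out 2: 4 = 2^2. Since 5 ≡ 5 (mod 8), (2/5) = -1, and (2/5)^2 = +1. Now have (1/5).
(1/5) = 1. Collecting the sign factors: 1.
(679/599) = 1, and 599 is prime, so 679 is a quadratic residue mod 599.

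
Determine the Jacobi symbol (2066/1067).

-1

Reduce the numerator: 2066 ≡ 999 (mod 1067), so (2066/1067) = (999/1067).
Both 999 ≡ 3 and 1067 ≡ 3 (mod 4), so reciprocity gives (999/1067) = -(1067/999). Reduce: 1067 ≡ 68 (mod 999). Now have -(68/999).
Factor out 2: 68 = 2^2·17. Since 999 ≡ 7 (mod 8), (2/999) = +1, and (2/999)^2 = +1. Now have -(17/999).
17 ≡ 1 (mod 4), so quadratic reciprocity gives (17/999) = (999/17). Reduce: 999 ≡ 13 (mod 17). Now have -(13/17).
13 ≡ 1 (mod 4), so quadratic reciprocity gives (13/17) = (17/13). Reduce: 17 ≡ 4 (mod 13). Now have -(4/13).
Factor out 2: 4 = 2^2. Since 13 ≡ 5 (mod 8), (2/13) = -1, and (2/13)^2 = +1. Now have -(1/13).
(1/13) = 1. Collecting the sign factors: -1.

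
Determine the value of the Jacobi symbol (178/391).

-1

(178/391)
  = (89/391)    [391 ≡ 7 mod 8 ⇒ (2/391) = +1]
  = (391/89)    [QR: 89 ≡ 1 mod 4, sign kept]
  = (35/89)    [391 ≡ 35 mod 89]
  = (89/35)    [QR: 89 ≡ 1 mod 4, sign kept]
  = (19/35)    [89 ≡ 19 mod 35]
  = -(35/19)    [QR: both ≡ 3 mod 4, sign flips]
  = -(16/19)    [35 ≡ 16 mod 19]
  = -(1/19)    [19 ≡ 3 mod 8 ⇒ (2/19)^4 = +1]
  = -1    [(1/19) = 1]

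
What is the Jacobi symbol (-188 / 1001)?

1

(-188 / 1001)
  = (813 / 1001)    [-188 ≡ 813 mod 1001]
  = (1001 / 813)    [QR: 813 ≡ 1 mod 4, sign kept]
  = (188 / 813)    [1001 ≡ 188 mod 813]
  = (47 / 813)    [813 ≡ 5 mod 8 ⇒ (2 / 813)^2 = +1]
  = (813 / 47)    [QR: 813 ≡ 1 mod 4, sign kept]
  = (14 / 47)    [813 ≡ 14 mod 47]
  = (7 / 47)    [47 ≡ 7 mod 8 ⇒ (2 / 47) = +1]
  = -(47 / 7)    [QR: both ≡ 3 mod 4, sign flips]
  = -(5 / 7)    [47 ≡ 5 mod 7]
  = -(7 / 5)    [QR: 5 ≡ 1 mod 4, sign kept]
  = -(2 / 5)    [7 ≡ 2 mod 5]
  = (1 / 5)    [5 ≡ 5 mod 8 ⇒ (2 / 5) = -1]
  = 1    [(1 / 5) = 1]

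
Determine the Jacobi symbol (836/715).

0

Reduce the numerator: 836 ≡ 121 (mod 715), so (836/715) = (121/715).
121 ≡ 1 (mod 4), so quadratic reciprocity gives (121/715) = (715/121). Reduce: 715 ≡ 110 (mod 121). Now have (110/121).
Factor out 2: 110 = 2·55. Since 121 ≡ 1 (mod 8), (2/121) = +1. Now have (55/121).
121 ≡ 1 (mod 4), so quadratic reciprocity gives (55/121) = (121/55). Reduce: 121 ≡ 11 (mod 55). Now have (11/55).
Both 11 ≡ 3 and 55 ≡ 3 (mod 4), so reciprocity gives (11/55) = -(55/11). Reduce: 55 ≡ 0 (mod 11). Now have -(0/11).
The numerator is now 0 with denominator 11 > 1: the symbol is 0.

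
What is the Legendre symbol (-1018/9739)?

(-1018/9739)
  = -(1018/9739)    [9739 ≡ 3 mod 4 ⇒ (-1/9739) = -1]
  = (509/9739)    [9739 ≡ 3 mod 8 ⇒ (2/9739) = -1]
  = (9739/509)    [QR: 509 ≡ 1 mod 4, sign kept]
  = (68/509)    [9739 ≡ 68 mod 509]
  = (17/509)    [509 ≡ 5 mod 8 ⇒ (2/509)^2 = +1]
  = (509/17)    [QR: 17 ≡ 1 mod 4, sign kept]
  = (16/17)    [509 ≡ 16 mod 17]
  = (1/17)    [17 ≡ 1 mod 8 ⇒ (2/17)^4 = +1]
  = 1    [(1/17) = 1]

1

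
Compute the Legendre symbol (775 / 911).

Both 775 ≡ 3 and 911 ≡ 3 (mod 4), so reciprocity gives (775 / 911) = -(911 / 775). Reduce: 911 ≡ 136 (mod 775). Now have -(136 / 775).
Factor out 2: 136 = 2^3·17. Since 775 ≡ 7 (mod 8), (2 / 775) = +1, and (2 / 775)^3 = +1. Now have -(17 / 775).
17 ≡ 1 (mod 4), so quadratic reciprocity gives (17 / 775) = (775 / 17). Reduce: 775 ≡ 10 (mod 17). Now have -(10 / 17).
Factor out 2: 10 = 2·5. Since 17 ≡ 1 (mod 8), (2 / 17) = +1. Now have -(5 / 17).
5 ≡ 1 (mod 4), so quadratic reciprocity gives (5 / 17) = (17 / 5). Reduce: 17 ≡ 2 (mod 5). Now have -(2 / 5).
Factor out 2: 2 = 2. Since 5 ≡ 5 (mod 8), (2 / 5) = -1. Now have (1 / 5).
(1 / 5) = 1. Collecting the sign factors: 1.

1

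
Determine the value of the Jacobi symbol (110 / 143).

0

(110 / 143)
  = (55 / 143)    [143 ≡ 7 mod 8 ⇒ (2 / 143) = +1]
  = -(143 / 55)    [QR: both ≡ 3 mod 4, sign flips]
  = -(33 / 55)    [143 ≡ 33 mod 55]
  = -(55 / 33)    [QR: 33 ≡ 1 mod 4, sign kept]
  = -(22 / 33)    [55 ≡ 22 mod 33]
  = -(11 / 33)    [33 ≡ 1 mod 8 ⇒ (2 / 33) = +1]
  = -(33 / 11)    [QR: 33 ≡ 1 mod 4, sign kept]
  = -(0 / 11)    [33 ≡ 0 mod 11]
  = 0    [numerator 0, gcd > 1]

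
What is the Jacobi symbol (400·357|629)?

0

By multiplicativity, (400·357|629) = (400|629)·(357|629).
First factor (400|629):
Factor out 2: 400 = 2^4·25. Since 629 ≡ 5 (mod 8), (2|629) = -1, and (2|629)^4 = +1. Now have (25|629).
25 ≡ 1 (mod 4), so quadratic reciprocity gives (25|629) = (629|25). Reduce: 629 ≡ 4 (mod 25). Now have (4|25).
Factor out 2: 4 = 2^2. Since 25 ≡ 1 (mod 8), (2|25) = +1, and (2|25)^2 = +1. Now have (1|25).
(1|25) = 1. Collecting the sign factors: 1.
Second factor (357|629):
357 ≡ 1 (mod 4), so quadratic reciprocity gives (357|629) = (629|357). Reduce: 629 ≡ 272 (mod 357). Now have (272|357).
Factor out 2: 272 = 2^4·17. Since 357 ≡ 5 (mod 8), (2|357) = -1, and (2|357)^4 = +1. Now have (17|357).
17 ≡ 1 (mod 4), so quadratic reciprocity gives (17|357) = (357|17). Reduce: 357 ≡ 0 (mod 17). Now have (0|17).
The numerator is now 0 with denominator 17 > 1: the symbol is 0.
Product: (1)·(0) = 0.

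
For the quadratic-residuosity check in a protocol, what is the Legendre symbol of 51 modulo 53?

-1

(51/53)
  = (53/51)    [QR: 53 ≡ 1 mod 4, sign kept]
  = (2/51)    [53 ≡ 2 mod 51]
  = -(1/51)    [51 ≡ 3 mod 8 ⇒ (2/51) = -1]
  = -1    [(1/51) = 1]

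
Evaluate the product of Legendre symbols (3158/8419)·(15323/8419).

-1

By multiplicativity, (3158·15323/8419) = (3158/8419)·(15323/8419).
First factor (3158/8419):
(3158/8419)
  = -(1579/8419)    [8419 ≡ 3 mod 8 ⇒ (2/8419) = -1]
  = (8419/1579)    [QR: both ≡ 3 mod 4, sign flips]
  = (524/1579)    [8419 ≡ 524 mod 1579]
  = (131/1579)    [1579 ≡ 3 mod 8 ⇒ (2/1579)^2 = +1]
  = -(1579/131)    [QR: both ≡ 3 mod 4, sign flips]
  = -(7/131)    [1579 ≡ 7 mod 131]
  = (131/7)    [QR: both ≡ 3 mod 4, sign flips]
  = (5/7)    [131 ≡ 5 mod 7]
  = (7/5)    [QR: 5 ≡ 1 mod 4, sign kept]
  = (2/5)    [7 ≡ 2 mod 5]
  = -(1/5)    [5 ≡ 5 mod 8 ⇒ (2/5) = -1]
  = -1    [(1/5) = 1]
Second factor (15323/8419):
(15323/8419)
  = (6904/8419)    [15323 ≡ 6904 mod 8419]
  = -(863/8419)    [8419 ≡ 3 mod 8 ⇒ (2/8419)^3 = -1]
  = (8419/863)    [QR: both ≡ 3 mod 4, sign flips]
  = (652/863)    [8419 ≡ 652 mod 863]
  = (163/863)    [863 ≡ 7 mod 8 ⇒ (2/863)^2 = +1]
  = -(863/163)    [QR: both ≡ 3 mod 4, sign flips]
  = -(48/163)    [863 ≡ 48 mod 163]
  = -(3/163)    [163 ≡ 3 mod 8 ⇒ (2/163)^4 = +1]
  = (163/3)    [QR: both ≡ 3 mod 4, sign flips]
  = (1/3)    [163 ≡ 1 mod 3]
  = 1    [(1/3) = 1]
Product: (-1)·(1) = -1.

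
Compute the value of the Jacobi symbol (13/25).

1

(13/25)
  = (25/13)    [QR: 13 ≡ 1 mod 4, sign kept]
  = (12/13)    [25 ≡ 12 mod 13]
  = (3/13)    [13 ≡ 5 mod 8 ⇒ (2/13)^2 = +1]
  = (13/3)    [QR: 13 ≡ 1 mod 4, sign kept]
  = (1/3)    [13 ≡ 1 mod 3]
  = 1    [(1/3) = 1]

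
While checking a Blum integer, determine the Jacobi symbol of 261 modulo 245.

1

(261 / 245)
  = (16 / 245)    [261 ≡ 16 mod 245]
  = (1 / 245)    [245 ≡ 5 mod 8 ⇒ (2 / 245)^4 = +1]
  = 1    [(1 / 245) = 1]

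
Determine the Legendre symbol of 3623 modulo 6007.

(3623|6007)
  = -(6007|3623)    [QR: both ≡ 3 mod 4, sign flips]
  = -(2384|3623)    [6007 ≡ 2384 mod 3623]
  = -(149|3623)    [3623 ≡ 7 mod 8 ⇒ (2|3623)^4 = +1]
  = -(3623|149)    [QR: 149 ≡ 1 mod 4, sign kept]
  = -(47|149)    [3623 ≡ 47 mod 149]
  = -(149|47)    [QR: 149 ≡ 1 mod 4, sign kept]
  = -(8|47)    [149 ≡ 8 mod 47]
  = -(1|47)    [47 ≡ 7 mod 8 ⇒ (2|47)^3 = +1]
  = -1    [(1|47) = 1]

-1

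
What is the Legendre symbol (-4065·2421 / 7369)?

1

By multiplicativity, (-4065·2421 / 7369) = (-4065 / 7369)·(2421 / 7369).
First factor (-4065 / 7369):
(-4065 / 7369)
  = (3304 / 7369)    [-4065 ≡ 3304 mod 7369]
  = (413 / 7369)    [7369 ≡ 1 mod 8 ⇒ (2 / 7369)^3 = +1]
  = (7369 / 413)    [QR: 413 ≡ 1 mod 4, sign kept]
  = (348 / 413)    [7369 ≡ 348 mod 413]
  = (87 / 413)    [413 ≡ 5 mod 8 ⇒ (2 / 413)^2 = +1]
  = (413 / 87)    [QR: 413 ≡ 1 mod 4, sign kept]
  = (65 / 87)    [413 ≡ 65 mod 87]
  = (87 / 65)    [QR: 65 ≡ 1 mod 4, sign kept]
  = (22 / 65)    [87 ≡ 22 mod 65]
  = (11 / 65)    [65 ≡ 1 mod 8 ⇒ (2 / 65) = +1]
  = (65 / 11)    [QR: 65 ≡ 1 mod 4, sign kept]
  = (10 / 11)    [65 ≡ 10 mod 11]
  = -(5 / 11)    [11 ≡ 3 mod 8 ⇒ (2 / 11) = -1]
  = -(11 / 5)    [QR: 5 ≡ 1 mod 4, sign kept]
  = -(1 / 5)    [11 ≡ 1 mod 5]
  = -1    [(1 / 5) = 1]
Second factor (2421 / 7369):
(2421 / 7369)
  = (7369 / 2421)    [QR: 2421 ≡ 1 mod 4, sign kept]
  = (106 / 2421)    [7369 ≡ 106 mod 2421]
  = -(53 / 2421)    [2421 ≡ 5 mod 8 ⇒ (2 / 2421) = -1]
  = -(2421 / 53)    [QR: 53 ≡ 1 mod 4, sign kept]
  = -(36 / 53)    [2421 ≡ 36 mod 53]
  = -(9 / 53)    [53 ≡ 5 mod 8 ⇒ (2 / 53)^2 = +1]
  = -(53 / 9)    [QR: 9 ≡ 1 mod 4, sign kept]
  = -(8 / 9)    [53 ≡ 8 mod 9]
  = -(1 / 9)    [9 ≡ 1 mod 8 ⇒ (2 / 9)^3 = +1]
  = -1    [(1 / 9) = 1]
Product: (-1)·(-1) = 1.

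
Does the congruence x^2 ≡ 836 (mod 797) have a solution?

no

Reduce the numerator: 836 ≡ 39 (mod 797), so (836|797) = (39|797).
797 ≡ 1 (mod 4), so quadratic reciprocity gives (39|797) = (797|39). Reduce: 797 ≡ 17 (mod 39). Now have (17|39).
17 ≡ 1 (mod 4), so quadratic reciprocity gives (17|39) = (39|17). Reduce: 39 ≡ 5 (mod 17). Now have (5|17).
5 ≡ 1 (mod 4), so quadratic reciprocity gives (5|17) = (17|5). Reduce: 17 ≡ 2 (mod 5). Now have (2|5).
Factor out 2: 2 = 2. Since 5 ≡ 5 (mod 8), (2|5) = -1. Now have -(1|5).
(1|5) = 1. Collecting the sign factors: -1.
(836|797) = -1, and 797 is prime, so 836 is not a quadratic residue mod 797.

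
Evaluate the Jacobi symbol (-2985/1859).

(-2985/1859)
  = (733/1859)    [-2985 ≡ 733 mod 1859]
  = (1859/733)    [QR: 733 ≡ 1 mod 4, sign kept]
  = (393/733)    [1859 ≡ 393 mod 733]
  = (733/393)    [QR: 393 ≡ 1 mod 4, sign kept]
  = (340/393)    [733 ≡ 340 mod 393]
  = (85/393)    [393 ≡ 1 mod 8 ⇒ (2/393)^2 = +1]
  = (393/85)    [QR: 85 ≡ 1 mod 4, sign kept]
  = (53/85)    [393 ≡ 53 mod 85]
  = (85/53)    [QR: 53 ≡ 1 mod 4, sign kept]
  = (32/53)    [85 ≡ 32 mod 53]
  = -(1/53)    [53 ≡ 5 mod 8 ⇒ (2/53)^5 = -1]
  = -1    [(1/53) = 1]

-1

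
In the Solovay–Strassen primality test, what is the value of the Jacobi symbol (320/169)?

1

Reduce the numerator: 320 ≡ 151 (mod 169), so (320/169) = (151/169).
169 ≡ 1 (mod 4), so quadratic reciprocity gives (151/169) = (169/151). Reduce: 169 ≡ 18 (mod 151). Now have (18/151).
Factor out 2: 18 = 2·9. Since 151 ≡ 7 (mod 8), (2/151) = +1. Now have (9/151).
9 ≡ 1 (mod 4), so quadratic reciprocity gives (9/151) = (151/9). Reduce: 151 ≡ 7 (mod 9). Now have (7/9).
9 ≡ 1 (mod 4), so quadratic reciprocity gives (7/9) = (9/7). Reduce: 9 ≡ 2 (mod 7). Now have (2/7).
Factor out 2: 2 = 2. Since 7 ≡ 7 (mod 8), (2/7) = +1. Now have (1/7).
(1/7) = 1. Collecting the sign factors: 1.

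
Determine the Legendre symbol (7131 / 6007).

(7131 / 6007)
  = (1124 / 6007)    [7131 ≡ 1124 mod 6007]
  = (281 / 6007)    [6007 ≡ 7 mod 8 ⇒ (2 / 6007)^2 = +1]
  = (6007 / 281)    [QR: 281 ≡ 1 mod 4, sign kept]
  = (106 / 281)    [6007 ≡ 106 mod 281]
  = (53 / 281)    [281 ≡ 1 mod 8 ⇒ (2 / 281) = +1]
  = (281 / 53)    [QR: 53 ≡ 1 mod 4, sign kept]
  = (16 / 53)    [281 ≡ 16 mod 53]
  = (1 / 53)    [53 ≡ 5 mod 8 ⇒ (2 / 53)^4 = +1]
  = 1    [(1 / 53) = 1]

1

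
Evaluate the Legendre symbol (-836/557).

-1

(-836/557)
  = (836/557)    [557 ≡ 1 mod 4 ⇒ (-1/557) = +1]
  = (279/557)    [836 ≡ 279 mod 557]
  = (557/279)    [QR: 557 ≡ 1 mod 4, sign kept]
  = (278/279)    [557 ≡ 278 mod 279]
  = (139/279)    [279 ≡ 7 mod 8 ⇒ (2/279) = +1]
  = -(279/139)    [QR: both ≡ 3 mod 4, sign flips]
  = -(1/139)    [279 ≡ 1 mod 139]
  = -1    [(1/139) = 1]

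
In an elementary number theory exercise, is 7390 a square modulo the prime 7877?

(7390/7877)
  = -(3695/7877)    [7877 ≡ 5 mod 8 ⇒ (2/7877) = -1]
  = -(7877/3695)    [QR: 7877 ≡ 1 mod 4, sign kept]
  = -(487/3695)    [7877 ≡ 487 mod 3695]
  = (3695/487)    [QR: both ≡ 3 mod 4, sign flips]
  = (286/487)    [3695 ≡ 286 mod 487]
  = (143/487)    [487 ≡ 7 mod 8 ⇒ (2/487) = +1]
  = -(487/143)    [QR: both ≡ 3 mod 4, sign flips]
  = -(58/143)    [487 ≡ 58 mod 143]
  = -(29/143)    [143 ≡ 7 mod 8 ⇒ (2/143) = +1]
  = -(143/29)    [QR: 29 ≡ 1 mod 4, sign kept]
  = -(27/29)    [143 ≡ 27 mod 29]
  = -(29/27)    [QR: 29 ≡ 1 mod 4, sign kept]
  = -(2/27)    [29 ≡ 2 mod 27]
  = (1/27)    [27 ≡ 3 mod 8 ⇒ (2/27) = -1]
  = 1    [(1/27) = 1]
The Legendre symbol is 1, so x^2 ≡ 7390 (mod 7877) has solution.

yes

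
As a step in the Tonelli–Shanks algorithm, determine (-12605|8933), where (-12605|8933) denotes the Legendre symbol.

Reduce the numerator: -12605 ≡ 5261 (mod 8933), so (-12605|8933) = (5261|8933).
5261 ≡ 1 (mod 4), so quadratic reciprocity gives (5261|8933) = (8933|5261). Reduce: 8933 ≡ 3672 (mod 5261). Now have (3672|5261).
Factor out 2: 3672 = 2^3·459. Since 5261 ≡ 5 (mod 8), (2|5261) = -1, and (2|5261)^3 = -1. Now have -(459|5261).
5261 ≡ 1 (mod 4), so quadratic reciprocity gives (459|5261) = (5261|459). Reduce: 5261 ≡ 212 (mod 459). Now have -(212|459).
Factor out 2: 212 = 2^2·53. Since 459 ≡ 3 (mod 8), (2|459) = -1, and (2|459)^2 = +1. Now have -(53|459).
53 ≡ 1 (mod 4), so quadratic reciprocity gives (53|459) = (459|53). Reduce: 459 ≡ 35 (mod 53). Now have -(35|53).
53 ≡ 1 (mod 4), so quadratic reciprocity gives (35|53) = (53|35). Reduce: 53 ≡ 18 (mod 35). Now have -(18|35).
Factor out 2: 18 = 2·9. Since 35 ≡ 3 (mod 8), (2|35) = -1. Now have (9|35).
9 ≡ 1 (mod 4), so quadratic reciprocity gives (9|35) = (35|9). Reduce: 35 ≡ 8 (mod 9). Now have (8|9).
Factor out 2: 8 = 2^3. Since 9 ≡ 1 (mod 8), (2|9) = +1, and (2|9)^3 = +1. Now have (1|9).
(1|9) = 1. Collecting the sign factors: 1.

1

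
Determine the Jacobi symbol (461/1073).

1

(461/1073)
  = (1073/461)    [QR: 461 ≡ 1 mod 4, sign kept]
  = (151/461)    [1073 ≡ 151 mod 461]
  = (461/151)    [QR: 461 ≡ 1 mod 4, sign kept]
  = (8/151)    [461 ≡ 8 mod 151]
  = (1/151)    [151 ≡ 7 mod 8 ⇒ (2/151)^3 = +1]
  = 1    [(1/151) = 1]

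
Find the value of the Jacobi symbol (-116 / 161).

1

(-116 / 161)
  = (45 / 161)    [-116 ≡ 45 mod 161]
  = (161 / 45)    [QR: 45 ≡ 1 mod 4, sign kept]
  = (26 / 45)    [161 ≡ 26 mod 45]
  = -(13 / 45)    [45 ≡ 5 mod 8 ⇒ (2 / 45) = -1]
  = -(45 / 13)    [QR: 13 ≡ 1 mod 4, sign kept]
  = -(6 / 13)    [45 ≡ 6 mod 13]
  = (3 / 13)    [13 ≡ 5 mod 8 ⇒ (2 / 13) = -1]
  = (13 / 3)    [QR: 13 ≡ 1 mod 4, sign kept]
  = (1 / 3)    [13 ≡ 1 mod 3]
  = 1    [(1 / 3) = 1]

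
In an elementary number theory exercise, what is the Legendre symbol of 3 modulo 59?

1

(3|59)
  = -(59|3)    [QR: both ≡ 3 mod 4, sign flips]
  = -(2|3)    [59 ≡ 2 mod 3]
  = (1|3)    [3 ≡ 3 mod 8 ⇒ (2|3) = -1]
  = 1    [(1|3) = 1]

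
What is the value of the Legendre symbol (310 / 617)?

-1

(310 / 617)
  = (155 / 617)    [617 ≡ 1 mod 8 ⇒ (2 / 617) = +1]
  = (617 / 155)    [QR: 617 ≡ 1 mod 4, sign kept]
  = (152 / 155)    [617 ≡ 152 mod 155]
  = -(19 / 155)    [155 ≡ 3 mod 8 ⇒ (2 / 155)^3 = -1]
  = (155 / 19)    [QR: both ≡ 3 mod 4, sign flips]
  = (3 / 19)    [155 ≡ 3 mod 19]
  = -(19 / 3)    [QR: both ≡ 3 mod 4, sign flips]
  = -(1 / 3)    [19 ≡ 1 mod 3]
  = -1    [(1 / 3) = 1]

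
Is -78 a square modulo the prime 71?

(-78|71)
  = (64|71)    [-78 ≡ 64 mod 71]
  = (1|71)    [71 ≡ 7 mod 8 ⇒ (2|71)^6 = +1]
  = 1    [(1|71) = 1]
The Legendre symbol is 1, so x^2 ≡ -78 (mod 71) has solution.

yes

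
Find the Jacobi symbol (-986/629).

0

(-986/629)
  = (272/629)    [-986 ≡ 272 mod 629]
  = (17/629)    [629 ≡ 5 mod 8 ⇒ (2/629)^4 = +1]
  = (629/17)    [QR: 17 ≡ 1 mod 4, sign kept]
  = (0/17)    [629 ≡ 0 mod 17]
  = 0    [numerator 0, gcd > 1]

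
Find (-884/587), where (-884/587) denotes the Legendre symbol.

(-884/587)
  = -(884/587)    [587 ≡ 3 mod 4 ⇒ (-1/587) = -1]
  = -(297/587)    [884 ≡ 297 mod 587]
  = -(587/297)    [QR: 297 ≡ 1 mod 4, sign kept]
  = -(290/297)    [587 ≡ 290 mod 297]
  = -(145/297)    [297 ≡ 1 mod 8 ⇒ (2/297) = +1]
  = -(297/145)    [QR: 145 ≡ 1 mod 4, sign kept]
  = -(7/145)    [297 ≡ 7 mod 145]
  = -(145/7)    [QR: 145 ≡ 1 mod 4, sign kept]
  = -(5/7)    [145 ≡ 5 mod 7]
  = -(7/5)    [QR: 5 ≡ 1 mod 4, sign kept]
  = -(2/5)    [7 ≡ 2 mod 5]
  = (1/5)    [5 ≡ 5 mod 8 ⇒ (2/5) = -1]
  = 1    [(1/5) = 1]

1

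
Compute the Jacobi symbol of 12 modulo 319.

Factor out 2: 12 = 2^2·3. Since 319 ≡ 7 (mod 8), (2 / 319) = +1, and (2 / 319)^2 = +1. Now have (3 / 319).
Both 3 ≡ 3 and 319 ≡ 3 (mod 4), so reciprocity gives (3 / 319) = -(319 / 3). Reduce: 319 ≡ 1 (mod 3). Now have -(1 / 3).
(1 / 3) = 1. Collecting the sign factors: -1.

-1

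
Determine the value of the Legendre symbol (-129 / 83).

1

(-129 / 83)
  = (37 / 83)    [-129 ≡ 37 mod 83]
  = (83 / 37)    [QR: 37 ≡ 1 mod 4, sign kept]
  = (9 / 37)    [83 ≡ 9 mod 37]
  = (37 / 9)    [QR: 9 ≡ 1 mod 4, sign kept]
  = (1 / 9)    [37 ≡ 1 mod 9]
  = 1    [(1 / 9) = 1]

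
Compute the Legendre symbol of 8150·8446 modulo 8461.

1

By multiplicativity, (8150·8446/8461) = (8150/8461)·(8446/8461).
First factor (8150/8461):
Factor out 2: 8150 = 2·4075. Since 8461 ≡ 5 (mod 8), (2/8461) = -1. Now have -(4075/8461).
8461 ≡ 1 (mod 4), so quadratic reciprocity gives (4075/8461) = (8461/4075). Reduce: 8461 ≡ 311 (mod 4075). Now have -(311/4075).
Both 311 ≡ 3 and 4075 ≡ 3 (mod 4), so reciprocity gives (311/4075) = -(4075/311). Reduce: 4075 ≡ 32 (mod 311). Now have (32/311).
Factor out 2: 32 = 2^5. Since 311 ≡ 7 (mod 8), (2/311) = +1, and (2/311)^5 = +1. Now have (1/311).
(1/311) = 1. Collecting the sign factors: 1.
Second factor (8446/8461):
Factor out 2: 8446 = 2·4223. Since 8461 ≡ 5 (mod 8), (2/8461) = -1. Now have -(4223/8461).
8461 ≡ 1 (mod 4), so quadratic reciprocity gives (4223/8461) = (8461/4223). Reduce: 8461 ≡ 15 (mod 4223). Now have -(15/4223).
Both 15 ≡ 3 and 4223 ≡ 3 (mod 4), so reciprocity gives (15/4223) = -(4223/15). Reduce: 4223 ≡ 8 (mod 15). Now have (8/15).
Factor out 2: 8 = 2^3. Since 15 ≡ 7 (mod 8), (2/15) = +1, and (2/15)^3 = +1. Now have (1/15).
(1/15) = 1. Collecting the sign factors: 1.
Product: (1)·(1) = 1.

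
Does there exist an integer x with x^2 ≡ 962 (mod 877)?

yes

(962|877)
  = (85|877)    [962 ≡ 85 mod 877]
  = (877|85)    [QR: 85 ≡ 1 mod 4, sign kept]
  = (27|85)    [877 ≡ 27 mod 85]
  = (85|27)    [QR: 85 ≡ 1 mod 4, sign kept]
  = (4|27)    [85 ≡ 4 mod 27]
  = (1|27)    [27 ≡ 3 mod 8 ⇒ (2|27)^2 = +1]
  = 1    [(1|27) = 1]
The Legendre symbol is 1, so x^2 ≡ 962 (mod 877) has solution.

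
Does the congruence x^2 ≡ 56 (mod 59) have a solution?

Factor out 2: 56 = 2^3·7. Since 59 ≡ 3 (mod 8), (2|59) = -1, and (2|59)^3 = -1. Now have -(7|59).
Both 7 ≡ 3 and 59 ≡ 3 (mod 4), so reciprocity gives (7|59) = -(59|7). Reduce: 59 ≡ 3 (mod 7). Now have (3|7).
Both 3 ≡ 3 and 7 ≡ 3 (mod 4), so reciprocity gives (3|7) = -(7|3). Reduce: 7 ≡ 1 (mod 3). Now have -(1|3).
(1|3) = 1. Collecting the sign factors: -1.
(56|59) = -1, and 59 is prime, so 56 is not a quadratic residue mod 59.

no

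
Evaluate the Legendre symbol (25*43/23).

-1

By multiplicativity, (25·43/23) = (25/23)·(43/23).
First factor (25/23):
Reduce the numerator: 25 ≡ 2 (mod 23), so (25/23) = (2/23).
Factor out 2: 2 = 2. Since 23 ≡ 7 (mod 8), (2/23) = +1. Now have (1/23).
(1/23) = 1. Collecting the sign factors: 1.
Second factor (43/23):
Reduce the numerator: 43 ≡ 20 (mod 23), so (43/23) = (20/23).
Factor out 2: 20 = 2^2·5. Since 23 ≡ 7 (mod 8), (2/23) = +1, and (2/23)^2 = +1. Now have (5/23).
5 ≡ 1 (mod 4), so quadratic reciprocity gives (5/23) = (23/5). Reduce: 23 ≡ 3 (mod 5). Now have (3/5).
5 ≡ 1 (mod 4), so quadratic reciprocity gives (3/5) = (5/3). Reduce: 5 ≡ 2 (mod 3). Now have (2/3).
Factor out 2: 2 = 2. Since 3 ≡ 3 (mod 8), (2/3) = -1. Now have -(1/3).
(1/3) = 1. Collecting the sign factors: -1.
Product: (1)·(-1) = -1.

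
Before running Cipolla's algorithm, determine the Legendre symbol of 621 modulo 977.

1

(621 / 977)
  = (977 / 621)    [QR: 621 ≡ 1 mod 4, sign kept]
  = (356 / 621)    [977 ≡ 356 mod 621]
  = (89 / 621)    [621 ≡ 5 mod 8 ⇒ (2 / 621)^2 = +1]
  = (621 / 89)    [QR: 89 ≡ 1 mod 4, sign kept]
  = (87 / 89)    [621 ≡ 87 mod 89]
  = (89 / 87)    [QR: 89 ≡ 1 mod 4, sign kept]
  = (2 / 87)    [89 ≡ 2 mod 87]
  = (1 / 87)    [87 ≡ 7 mod 8 ⇒ (2 / 87) = +1]
  = 1    [(1 / 87) = 1]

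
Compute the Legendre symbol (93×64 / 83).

1

By multiplicativity, (93·64 / 83) = (93 / 83)·(64 / 83).
First factor (93 / 83):
Reduce the numerator: 93 ≡ 10 (mod 83), so (93 / 83) = (10 / 83).
Factor out 2: 10 = 2·5. Since 83 ≡ 3 (mod 8), (2 / 83) = -1. Now have -(5 / 83).
5 ≡ 1 (mod 4), so quadratic reciprocity gives (5 / 83) = (83 / 5). Reduce: 83 ≡ 3 (mod 5). Now have -(3 / 5).
5 ≡ 1 (mod 4), so quadratic reciprocity gives (3 / 5) = (5 / 3). Reduce: 5 ≡ 2 (mod 3). Now have -(2 / 3).
Factor out 2: 2 = 2. Since 3 ≡ 3 (mod 8), (2 / 3) = -1. Now have (1 / 3).
(1 / 3) = 1. Collecting the sign factors: 1.
Second factor (64 / 83):
Factor out 2: 64 = 2^6. Since 83 ≡ 3 (mod 8), (2 / 83) = -1, and (2 / 83)^6 = +1. Now have (1 / 83).
(1 / 83) = 1. Collecting the sign factors: 1.
Product: (1)·(1) = 1.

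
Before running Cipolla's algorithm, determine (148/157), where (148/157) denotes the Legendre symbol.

1

(148/157)
  = (37/157)    [157 ≡ 5 mod 8 ⇒ (2/157)^2 = +1]
  = (157/37)    [QR: 37 ≡ 1 mod 4, sign kept]
  = (9/37)    [157 ≡ 9 mod 37]
  = (37/9)    [QR: 9 ≡ 1 mod 4, sign kept]
  = (1/9)    [37 ≡ 1 mod 9]
  = 1    [(1/9) = 1]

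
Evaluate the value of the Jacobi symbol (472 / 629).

(472 / 629)
  = -(59 / 629)    [629 ≡ 5 mod 8 ⇒ (2 / 629)^3 = -1]
  = -(629 / 59)    [QR: 629 ≡ 1 mod 4, sign kept]
  = -(39 / 59)    [629 ≡ 39 mod 59]
  = (59 / 39)    [QR: both ≡ 3 mod 4, sign flips]
  = (20 / 39)    [59 ≡ 20 mod 39]
  = (5 / 39)    [39 ≡ 7 mod 8 ⇒ (2 / 39)^2 = +1]
  = (39 / 5)    [QR: 5 ≡ 1 mod 4, sign kept]
  = (4 / 5)    [39 ≡ 4 mod 5]
  = (1 / 5)    [5 ≡ 5 mod 8 ⇒ (2 / 5)^2 = +1]
  = 1    [(1 / 5) = 1]

1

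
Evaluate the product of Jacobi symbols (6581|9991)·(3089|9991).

By multiplicativity, (6581·3089|9991) = (6581|9991)·(3089|9991).
First factor (6581|9991):
(6581|9991)
  = (9991|6581)    [QR: 6581 ≡ 1 mod 4, sign kept]
  = (3410|6581)    [9991 ≡ 3410 mod 6581]
  = -(1705|6581)    [6581 ≡ 5 mod 8 ⇒ (2|6581) = -1]
  = -(6581|1705)    [QR: 1705 ≡ 1 mod 4, sign kept]
  = -(1466|1705)    [6581 ≡ 1466 mod 1705]
  = -(733|1705)    [1705 ≡ 1 mod 8 ⇒ (2|1705) = +1]
  = -(1705|733)    [QR: 733 ≡ 1 mod 4, sign kept]
  = -(239|733)    [1705 ≡ 239 mod 733]
  = -(733|239)    [QR: 733 ≡ 1 mod 4, sign kept]
  = -(16|239)    [733 ≡ 16 mod 239]
  = -(1|239)    [239 ≡ 7 mod 8 ⇒ (2|239)^4 = +1]
  = -1    [(1|239) = 1]
Second factor (3089|9991):
(3089|9991)
  = (9991|3089)    [QR: 3089 ≡ 1 mod 4, sign kept]
  = (724|3089)    [9991 ≡ 724 mod 3089]
  = (181|3089)    [3089 ≡ 1 mod 8 ⇒ (2|3089)^2 = +1]
  = (3089|181)    [QR: 181 ≡ 1 mod 4, sign kept]
  = (12|181)    [3089 ≡ 12 mod 181]
  = (3|181)    [181 ≡ 5 mod 8 ⇒ (2|181)^2 = +1]
  = (181|3)    [QR: 181 ≡ 1 mod 4, sign kept]
  = (1|3)    [181 ≡ 1 mod 3]
  = 1    [(1|3) = 1]
Product: (-1)·(1) = -1.

-1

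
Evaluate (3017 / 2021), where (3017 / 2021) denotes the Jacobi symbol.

Reduce the numerator: 3017 ≡ 996 (mod 2021), so (3017 / 2021) = (996 / 2021).
Factor out 2: 996 = 2^2·249. Since 2021 ≡ 5 (mod 8), (2 / 2021) = -1, and (2 / 2021)^2 = +1. Now have (249 / 2021).
249 ≡ 1 (mod 4), so quadratic reciprocity gives (249 / 2021) = (2021 / 249). Reduce: 2021 ≡ 29 (mod 249). Now have (29 / 249).
29 ≡ 1 (mod 4), so quadratic reciprocity gives (29 / 249) = (249 / 29). Reduce: 249 ≡ 17 (mod 29). Now have (17 / 29).
17 ≡ 1 (mod 4), so quadratic reciprocity gives (17 / 29) = (29 / 17). Reduce: 29 ≡ 12 (mod 17). Now have (12 / 17).
Factor out 2: 12 = 2^2·3. Since 17 ≡ 1 (mod 8), (2 / 17) = +1, and (2 / 17)^2 = +1. Now have (3 / 17).
17 ≡ 1 (mod 4), so quadratic reciprocity gives (3 / 17) = (17 / 3). Reduce: 17 ≡ 2 (mod 3). Now have (2 / 3).
Factor out 2: 2 = 2. Since 3 ≡ 3 (mod 8), (2 / 3) = -1. Now have -(1 / 3).
(1 / 3) = 1. Collecting the sign factors: -1.

-1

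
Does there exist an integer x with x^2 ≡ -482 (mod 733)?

Reduce the numerator: -482 ≡ 251 (mod 733), so (-482/733) = (251/733).
733 ≡ 1 (mod 4), so quadratic reciprocity gives (251/733) = (733/251). Reduce: 733 ≡ 231 (mod 251). Now have (231/251).
Both 231 ≡ 3 and 251 ≡ 3 (mod 4), so reciprocity gives (231/251) = -(251/231). Reduce: 251 ≡ 20 (mod 231). Now have -(20/231).
Factor out 2: 20 = 2^2·5. Since 231 ≡ 7 (mod 8), (2/231) = +1, and (2/231)^2 = +1. Now have -(5/231).
5 ≡ 1 (mod 4), so quadratic reciprocity gives (5/231) = (231/5). Reduce: 231 ≡ 1 (mod 5). Now have -(1/5).
(1/5) = 1. Collecting the sign factors: -1.
The Legendre symbol is -1, so x^2 ≡ -482 (mod 733) has no solution.

no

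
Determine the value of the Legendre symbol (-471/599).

1

(-471/599)
  = (128/599)    [-471 ≡ 128 mod 599]
  = (1/599)    [599 ≡ 7 mod 8 ⇒ (2/599)^7 = +1]
  = 1    [(1/599) = 1]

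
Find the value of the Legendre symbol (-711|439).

Pull out -1: (-711|439) = (-1|439)·(711|439). Since 439 ≡ 3 (mod 4), (-1|439) = -1. Now have -(711|439).
Reduce the numerator: 711 ≡ 272 (mod 439), so (711|439) = (272|439).
Factor out 2: 272 = 2^4·17. Since 439 ≡ 7 (mod 8), (2|439) = +1, and (2|439)^4 = +1. Now have -(17|439).
17 ≡ 1 (mod 4), so quadratic reciprocity gives (17|439) = (439|17). Reduce: 439 ≡ 14 (mod 17). Now have -(14|17).
Factor out 2: 14 = 2·7. Since 17 ≡ 1 (mod 8), (2|17) = +1. Now have -(7|17).
17 ≡ 1 (mod 4), so quadratic reciprocity gives (7|17) = (17|7). Reduce: 17 ≡ 3 (mod 7). Now have -(3|7).
Both 3 ≡ 3 and 7 ≡ 3 (mod 4), so reciprocity gives (3|7) = -(7|3). Reduce: 7 ≡ 1 (mod 3). Now have (1|3).
(1|3) = 1. Collecting the sign factors: 1.

1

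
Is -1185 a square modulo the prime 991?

(-1185/991)
  = (797/991)    [-1185 ≡ 797 mod 991]
  = (991/797)    [QR: 797 ≡ 1 mod 4, sign kept]
  = (194/797)    [991 ≡ 194 mod 797]
  = -(97/797)    [797 ≡ 5 mod 8 ⇒ (2/797) = -1]
  = -(797/97)    [QR: 97 ≡ 1 mod 4, sign kept]
  = -(21/97)    [797 ≡ 21 mod 97]
  = -(97/21)    [QR: 21 ≡ 1 mod 4, sign kept]
  = -(13/21)    [97 ≡ 13 mod 21]
  = -(21/13)    [QR: 13 ≡ 1 mod 4, sign kept]
  = -(8/13)    [21 ≡ 8 mod 13]
  = (1/13)    [13 ≡ 5 mod 8 ⇒ (2/13)^3 = -1]
  = 1    [(1/13) = 1]
The Legendre symbol is 1, so x^2 ≡ -1185 (mod 991) has solution.

yes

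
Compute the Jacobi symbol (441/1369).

441 ≡ 1 (mod 4), so quadratic reciprocity gives (441/1369) = (1369/441). Reduce: 1369 ≡ 46 (mod 441). Now have (46/441).
Factor out 2: 46 = 2·23. Since 441 ≡ 1 (mod 8), (2/441) = +1. Now have (23/441).
441 ≡ 1 (mod 4), so quadratic reciprocity gives (23/441) = (441/23). Reduce: 441 ≡ 4 (mod 23). Now have (4/23).
Factor out 2: 4 = 2^2. Since 23 ≡ 7 (mod 8), (2/23) = +1, and (2/23)^2 = +1. Now have (1/23).
(1/23) = 1. Collecting the sign factors: 1.

1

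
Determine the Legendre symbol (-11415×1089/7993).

By multiplicativity, (-11415·1089/7993) = (-11415/7993)·(1089/7993).
First factor (-11415/7993):
(-11415/7993)
  = (4571/7993)    [-11415 ≡ 4571 mod 7993]
  = (7993/4571)    [QR: 7993 ≡ 1 mod 4, sign kept]
  = (3422/4571)    [7993 ≡ 3422 mod 4571]
  = -(1711/4571)    [4571 ≡ 3 mod 8 ⇒ (2/4571) = -1]
  = (4571/1711)    [QR: both ≡ 3 mod 4, sign flips]
  = (1149/1711)    [4571 ≡ 1149 mod 1711]
  = (1711/1149)    [QR: 1149 ≡ 1 mod 4, sign kept]
  = (562/1149)    [1711 ≡ 562 mod 1149]
  = -(281/1149)    [1149 ≡ 5 mod 8 ⇒ (2/1149) = -1]
  = -(1149/281)    [QR: 281 ≡ 1 mod 4, sign kept]
  = -(25/281)    [1149 ≡ 25 mod 281]
  = -(281/25)    [QR: 25 ≡ 1 mod 4, sign kept]
  = -(6/25)    [281 ≡ 6 mod 25]
  = -(3/25)    [25 ≡ 1 mod 8 ⇒ (2/25) = +1]
  = -(25/3)    [QR: 25 ≡ 1 mod 4, sign kept]
  = -(1/3)    [25 ≡ 1 mod 3]
  = -1    [(1/3) = 1]
Second factor (1089/7993):
(1089/7993)
  = (7993/1089)    [QR: 1089 ≡ 1 mod 4, sign kept]
  = (370/1089)    [7993 ≡ 370 mod 1089]
  = (185/1089)    [1089 ≡ 1 mod 8 ⇒ (2/1089) = +1]
  = (1089/185)    [QR: 185 ≡ 1 mod 4, sign kept]
  = (164/185)    [1089 ≡ 164 mod 185]
  = (41/185)    [185 ≡ 1 mod 8 ⇒ (2/185)^2 = +1]
  = (185/41)    [QR: 41 ≡ 1 mod 4, sign kept]
  = (21/41)    [185 ≡ 21 mod 41]
  = (41/21)    [QR: 21 ≡ 1 mod 4, sign kept]
  = (20/21)    [41 ≡ 20 mod 21]
  = (5/21)    [21 ≡ 5 mod 8 ⇒ (2/21)^2 = +1]
  = (21/5)    [QR: 5 ≡ 1 mod 4, sign kept]
  = (1/5)    [21 ≡ 1 mod 5]
  = 1    [(1/5) = 1]
Product: (-1)·(1) = -1.

-1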